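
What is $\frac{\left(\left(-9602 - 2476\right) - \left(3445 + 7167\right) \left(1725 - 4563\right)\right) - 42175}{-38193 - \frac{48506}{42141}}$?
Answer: $- \frac{1266868153023}{1609539719} \approx -787.1$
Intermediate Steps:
$\frac{\left(\left(-9602 - 2476\right) - \left(3445 + 7167\right) \left(1725 - 4563\right)\right) - 42175}{-38193 - \frac{48506}{42141}} = \frac{\left(-12078 - 10612 \left(-2838\right)\right) - 42175}{-38193 - \frac{48506}{42141}} = \frac{\left(-12078 - -30116856\right) - 42175}{-38193 - \frac{48506}{42141}} = \frac{\left(-12078 + 30116856\right) - 42175}{- \frac{1609539719}{42141}} = \left(30104778 - 42175\right) \left(- \frac{42141}{1609539719}\right) = 30062603 \left(- \frac{42141}{1609539719}\right) = - \frac{1266868153023}{1609539719}$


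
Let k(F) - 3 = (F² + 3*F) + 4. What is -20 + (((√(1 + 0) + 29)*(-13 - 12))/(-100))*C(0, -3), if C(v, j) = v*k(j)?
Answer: -20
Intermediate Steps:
k(F) = 7 + F² + 3*F (k(F) = 3 + ((F² + 3*F) + 4) = 3 + (4 + F² + 3*F) = 7 + F² + 3*F)
C(v, j) = v*(7 + j² + 3*j)
-20 + (((√(1 + 0) + 29)*(-13 - 12))/(-100))*C(0, -3) = -20 + (((√(1 + 0) + 29)*(-13 - 12))/(-100))*(0*(7 + (-3)² + 3*(-3))) = -20 + (((√1 + 29)*(-25))*(-1/100))*(0*(7 + 9 - 9)) = -20 + (((1 + 29)*(-25))*(-1/100))*(0*7) = -20 + ((30*(-25))*(-1/100))*0 = -20 - 750*(-1/100)*0 = -20 + (15/2)*0 = -20 + 0 = -20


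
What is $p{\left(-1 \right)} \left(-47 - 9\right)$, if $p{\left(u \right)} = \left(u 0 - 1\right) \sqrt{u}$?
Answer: $56 i \approx 56.0 i$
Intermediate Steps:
$p{\left(u \right)} = - \sqrt{u}$ ($p{\left(u \right)} = \left(0 - 1\right) \sqrt{u} = - \sqrt{u}$)
$p{\left(-1 \right)} \left(-47 - 9\right) = - \sqrt{-1} \left(-47 - 9\right) = - i \left(-56\right) = 56 i$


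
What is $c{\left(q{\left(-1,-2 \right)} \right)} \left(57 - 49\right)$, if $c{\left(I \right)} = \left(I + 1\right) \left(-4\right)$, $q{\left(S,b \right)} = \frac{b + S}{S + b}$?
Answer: $-64$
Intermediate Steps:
$q{\left(S,b \right)} = 1$ ($q{\left(S,b \right)} = \frac{S + b}{S + b} = 1$)
$c{\left(I \right)} = -4 - 4 I$ ($c{\left(I \right)} = \left(1 + I\right) \left(-4\right) = -4 - 4 I$)
$c{\left(q{\left(-1,-2 \right)} \right)} \left(57 - 49\right) = \left(-4 - 4\right) \left(57 - 49\right) = \left(-4 - 4\right) 8 = \left(-8\right) 8 = -64$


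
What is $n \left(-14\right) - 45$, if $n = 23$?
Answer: $-367$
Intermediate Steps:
$n \left(-14\right) - 45 = 23 \left(-14\right) - 45 = -322 - 45 = -367$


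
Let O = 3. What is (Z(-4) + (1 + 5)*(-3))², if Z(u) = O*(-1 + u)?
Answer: 1089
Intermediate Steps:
Z(u) = -3 + 3*u (Z(u) = 3*(-1 + u) = -3 + 3*u)
(Z(-4) + (1 + 5)*(-3))² = ((-3 + 3*(-4)) + (1 + 5)*(-3))² = ((-3 - 12) + 6*(-3))² = (-15 - 18)² = (-33)² = 1089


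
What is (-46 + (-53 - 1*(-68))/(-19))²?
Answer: 790321/361 ≈ 2189.3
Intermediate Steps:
(-46 + (-53 - 1*(-68))/(-19))² = (-46 + (-53 + 68)*(-1/19))² = (-46 + 15*(-1/19))² = (-46 - 15/19)² = (-889/19)² = 790321/361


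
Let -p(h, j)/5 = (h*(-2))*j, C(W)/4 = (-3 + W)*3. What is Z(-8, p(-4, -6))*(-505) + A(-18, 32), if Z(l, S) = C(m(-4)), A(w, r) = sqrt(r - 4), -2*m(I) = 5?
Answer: 33330 + 2*sqrt(7) ≈ 33335.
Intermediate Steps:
m(I) = -5/2 (m(I) = -1/2*5 = -5/2)
A(w, r) = sqrt(-4 + r)
C(W) = -36 + 12*W (C(W) = 4*((-3 + W)*3) = 4*(-9 + 3*W) = -36 + 12*W)
p(h, j) = 10*h*j (p(h, j) = -5*h*(-2)*j = -5*(-2*h)*j = -(-10)*h*j = 10*h*j)
Z(l, S) = -66 (Z(l, S) = -36 + 12*(-5/2) = -36 - 30 = -66)
Z(-8, p(-4, -6))*(-505) + A(-18, 32) = -66*(-505) + sqrt(-4 + 32) = 33330 + sqrt(28) = 33330 + 2*sqrt(7)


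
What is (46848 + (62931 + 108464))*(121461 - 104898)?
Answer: 3614758809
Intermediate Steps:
(46848 + (62931 + 108464))*(121461 - 104898) = (46848 + 171395)*16563 = 218243*16563 = 3614758809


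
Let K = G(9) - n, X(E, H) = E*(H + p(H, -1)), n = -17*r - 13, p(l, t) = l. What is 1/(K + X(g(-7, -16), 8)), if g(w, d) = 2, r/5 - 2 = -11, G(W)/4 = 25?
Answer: -1/620 ≈ -0.0016129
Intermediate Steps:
G(W) = 100 (G(W) = 4*25 = 100)
r = -45 (r = 10 + 5*(-11) = 10 - 55 = -45)
n = 752 (n = -17*(-45) - 13 = 765 - 13 = 752)
X(E, H) = 2*E*H (X(E, H) = E*(H + H) = E*(2*H) = 2*E*H)
K = -652 (K = 100 - 1*752 = 100 - 752 = -652)
1/(K + X(g(-7, -16), 8)) = 1/(-652 + 2*2*8) = 1/(-652 + 32) = 1/(-620) = -1/620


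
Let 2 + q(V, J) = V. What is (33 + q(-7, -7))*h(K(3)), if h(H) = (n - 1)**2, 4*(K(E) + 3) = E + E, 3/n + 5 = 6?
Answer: 96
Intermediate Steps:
q(V, J) = -2 + V
n = 3 (n = 3/(-5 + 6) = 3/1 = 3*1 = 3)
K(E) = -3 + E/2 (K(E) = -3 + (E + E)/4 = -3 + (2*E)/4 = -3 + E/2)
h(H) = 4 (h(H) = (3 - 1)**2 = 2**2 = 4)
(33 + q(-7, -7))*h(K(3)) = (33 + (-2 - 7))*4 = (33 - 9)*4 = 24*4 = 96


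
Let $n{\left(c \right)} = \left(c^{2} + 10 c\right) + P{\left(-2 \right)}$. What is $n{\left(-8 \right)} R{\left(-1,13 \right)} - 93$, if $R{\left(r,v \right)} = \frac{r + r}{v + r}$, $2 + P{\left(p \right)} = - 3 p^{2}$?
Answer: $-88$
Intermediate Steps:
$P{\left(p \right)} = -2 - 3 p^{2}$
$R{\left(r,v \right)} = \frac{2 r}{r + v}$
$n{\left(c \right)} = -14 + c^{2} + 10 c$ ($n{\left(c \right)} = \left(c^{2} + 10 c\right) - \left(2 + 3 \left(-2\right)^{2}\right) = \left(c^{2} + 10 c\right) - 14 = -14 + c^{2} + 10 c$)
$n{\left(-8 \right)} R{\left(-1,13 \right)} - 93 = \left(-14 + \left(-8\right)^{2} + 10 \left(-8\right)\right) 2 \left(-1\right) \frac{1}{-1 + 13} - 93 = \left(-14 + 64 - 80\right) 2 \left(-1\right) \frac{1}{12} - 93 = - 30 \cdot 2 \left(-1\right) \frac{1}{12} - 93 = \left(-30\right) \left(- \frac{1}{6}\right) - 93 = 5 - 93 = -88$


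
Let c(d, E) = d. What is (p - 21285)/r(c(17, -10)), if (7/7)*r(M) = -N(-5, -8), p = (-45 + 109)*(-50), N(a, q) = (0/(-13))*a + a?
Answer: -4897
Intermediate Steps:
N(a, q) = a (N(a, q) = (0*(-1/13))*a + a = 0*a + a = 0 + a = a)
p = -3200 (p = 64*(-50) = -3200)
r(M) = 5 (r(M) = -1*(-5) = 5)
(p - 21285)/r(c(17, -10)) = (-3200 - 21285)/5 = -24485*⅕ = -4897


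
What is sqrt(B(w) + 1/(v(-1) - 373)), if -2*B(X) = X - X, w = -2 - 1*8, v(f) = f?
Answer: I*sqrt(374)/374 ≈ 0.051709*I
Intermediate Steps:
w = -10 (w = -2 - 8 = -10)
B(X) = 0 (B(X) = -(X - X)/2 = -1/2*0 = 0)
sqrt(B(w) + 1/(v(-1) - 373)) = sqrt(0 + 1/(-1 - 373)) = sqrt(0 + 1/(-374)) = sqrt(0 - 1/374) = sqrt(-1/374) = I*sqrt(374)/374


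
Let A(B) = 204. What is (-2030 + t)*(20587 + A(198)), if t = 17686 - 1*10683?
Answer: 103393643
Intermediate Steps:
t = 7003 (t = 17686 - 10683 = 7003)
(-2030 + t)*(20587 + A(198)) = (-2030 + 7003)*(20587 + 204) = 4973*20791 = 103393643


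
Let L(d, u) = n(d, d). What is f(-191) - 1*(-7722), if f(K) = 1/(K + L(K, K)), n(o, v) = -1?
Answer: 1482623/192 ≈ 7722.0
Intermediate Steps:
L(d, u) = -1
f(K) = 1/(-1 + K) (f(K) = 1/(K - 1) = 1/(-1 + K))
f(-191) - 1*(-7722) = 1/(-1 - 191) - 1*(-7722) = 1/(-192) + 7722 = -1/192 + 7722 = 1482623/192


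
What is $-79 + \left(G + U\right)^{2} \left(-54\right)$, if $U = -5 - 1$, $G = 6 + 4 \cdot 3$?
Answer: $-7855$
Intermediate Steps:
$G = 18$ ($G = 6 + 12 = 18$)
$U = -6$ ($U = -5 - 1 = -6$)
$-79 + \left(G + U\right)^{2} \left(-54\right) = -79 + \left(18 - 6\right)^{2} \left(-54\right) = -79 + 12^{2} \left(-54\right) = -79 + 144 \left(-54\right) = -79 - 7776 = -7855$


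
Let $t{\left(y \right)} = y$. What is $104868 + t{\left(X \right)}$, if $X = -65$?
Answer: $104803$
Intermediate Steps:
$104868 + t{\left(X \right)} = 104868 - 65 = 104803$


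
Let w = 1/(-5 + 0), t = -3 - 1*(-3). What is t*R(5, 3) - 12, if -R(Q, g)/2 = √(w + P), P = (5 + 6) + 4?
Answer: -12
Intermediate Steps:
t = 0 (t = -3 + 3 = 0)
P = 15 (P = 11 + 4 = 15)
w = -⅕ (w = 1/(-5) = -⅕ ≈ -0.20000)
R(Q, g) = -2*√370/5 (R(Q, g) = -2*√(-⅕ + 15) = -2*√370/5)
t*R(5, 3) - 12 = 0*(-2*√370/5) - 12 = 0 - 12 = -12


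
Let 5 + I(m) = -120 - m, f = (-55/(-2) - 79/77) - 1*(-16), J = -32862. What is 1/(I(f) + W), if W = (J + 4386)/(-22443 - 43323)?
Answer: -14938/2495259 ≈ -0.0059866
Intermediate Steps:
W = 42/97 (W = (-32862 + 4386)/(-22443 - 43323) = -28476/(-65766) = -28476*(-1/65766) = 42/97 ≈ 0.43299)
f = 6541/154 (f = (-55*(-½) - 79*1/77) + 16 = (55/2 - 79/77) + 16 = 4077/154 + 16 = 6541/154 ≈ 42.474)
I(m) = -125 - m (I(m) = -5 + (-120 - m) = -125 - m)
1/(I(f) + W) = 1/((-125 - 1*6541/154) + 42/97) = 1/((-125 - 6541/154) + 42/97) = 1/(-25791/154 + 42/97) = 1/(-2495259/14938) = -14938/2495259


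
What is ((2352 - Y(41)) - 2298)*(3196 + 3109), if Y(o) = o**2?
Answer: -10258235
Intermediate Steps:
((2352 - Y(41)) - 2298)*(3196 + 3109) = ((2352 - 1*41**2) - 2298)*(3196 + 3109) = ((2352 - 1*1681) - 2298)*6305 = ((2352 - 1681) - 2298)*6305 = (671 - 2298)*6305 = -1627*6305 = -10258235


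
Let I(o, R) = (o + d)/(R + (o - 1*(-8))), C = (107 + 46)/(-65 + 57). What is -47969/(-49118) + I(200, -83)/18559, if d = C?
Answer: 445163872373/455790481000 ≈ 0.97669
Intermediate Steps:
C = -153/8 (C = 153/(-8) = 153*(-⅛) = -153/8 ≈ -19.125)
d = -153/8 ≈ -19.125
I(o, R) = (-153/8 + o)/(8 + R + o) (I(o, R) = (o - 153/8)/(R + (o - 1*(-8))) = (-153/8 + o)/(R + (o + 8)) = (-153/8 + o)/(R + (8 + o)) = (-153/8 + o)/(8 + R + o))
-47969/(-49118) + I(200, -83)/18559 = -47969/(-49118) + ((-153/8 + 200)/(8 - 83 + 200))/18559 = -47969*(-1/49118) + ((1447/8)/125)*(1/18559) = 47969/49118 + ((1/125)*(1447/8))*(1/18559) = 47969/49118 + (1447/1000)*(1/18559) = 47969/49118 + 1447/18559000 = 445163872373/455790481000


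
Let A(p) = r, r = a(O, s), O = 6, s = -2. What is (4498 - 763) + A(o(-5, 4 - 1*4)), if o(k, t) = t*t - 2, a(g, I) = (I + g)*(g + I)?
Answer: 3751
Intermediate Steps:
a(g, I) = (I + g)**2 (a(g, I) = (I + g)*(I + g) = (I + g)**2)
r = 16 (r = (-2 + 6)**2 = 4**2 = 16)
o(k, t) = -2 + t**2 (o(k, t) = t**2 - 2 = -2 + t**2)
A(p) = 16
(4498 - 763) + A(o(-5, 4 - 1*4)) = (4498 - 763) + 16 = 3735 + 16 = 3751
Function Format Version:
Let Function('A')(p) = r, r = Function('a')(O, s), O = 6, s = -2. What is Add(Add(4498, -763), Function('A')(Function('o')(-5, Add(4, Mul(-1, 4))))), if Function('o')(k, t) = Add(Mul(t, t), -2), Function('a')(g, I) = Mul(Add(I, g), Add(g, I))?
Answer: 3751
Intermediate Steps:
Function('a')(g, I) = Pow(Add(I, g), 2) (Function('a')(g, I) = Mul(Add(I, g), Add(I, g)) = Pow(Add(I, g), 2))
r = 16 (r = Pow(Add(-2, 6), 2) = Pow(4, 2) = 16)
Function('o')(k, t) = Add(-2, Pow(t, 2)) (Function('o')(k, t) = Add(Pow(t, 2), -2) = Add(-2, Pow(t, 2)))
Function('A')(p) = 16
Add(Add(4498, -763), Function('A')(Function('o')(-5, Add(4, Mul(-1, 4))))) = Add(Add(4498, -763), 16) = Add(3735, 16) = 3751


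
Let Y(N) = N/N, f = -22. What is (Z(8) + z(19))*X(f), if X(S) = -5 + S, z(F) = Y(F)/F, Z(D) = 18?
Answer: -9261/19 ≈ -487.42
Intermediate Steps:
Y(N) = 1
z(F) = 1/F
(Z(8) + z(19))*X(f) = (18 + 1/19)*(-5 - 22) = (18 + 1/19)*(-27) = (343/19)*(-27) = -9261/19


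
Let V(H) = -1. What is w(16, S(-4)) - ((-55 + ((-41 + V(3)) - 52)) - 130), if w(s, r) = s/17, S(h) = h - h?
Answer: 4759/17 ≈ 279.94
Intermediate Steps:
S(h) = 0
w(s, r) = s/17 (w(s, r) = s*(1/17) = s/17)
w(16, S(-4)) - ((-55 + ((-41 + V(3)) - 52)) - 130) = (1/17)*16 - ((-55 + ((-41 - 1) - 52)) - 130) = 16/17 - ((-55 + (-42 - 52)) - 130) = 16/17 - ((-55 - 94) - 130) = 16/17 - (-149 - 130) = 16/17 - 1*(-279) = 16/17 + 279 = 4759/17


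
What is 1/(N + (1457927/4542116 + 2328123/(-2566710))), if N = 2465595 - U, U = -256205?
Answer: 1943049093060/5288589882735888317 ≈ 3.6740e-7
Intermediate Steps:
N = 2721800 (N = 2465595 - 1*(-256205) = 2465595 + 256205 = 2721800)
1/(N + (1457927/4542116 + 2328123/(-2566710))) = 1/(2721800 + (1457927/4542116 + 2328123/(-2566710))) = 1/(2721800 + (1457927*(1/4542116) + 2328123*(-1/2566710))) = 1/(2721800 + (1457927/4542116 - 776041/855570)) = 1/(2721800 - 1138754819683/1943049093060) = 1/(5288589882735888317/1943049093060) = 1943049093060/5288589882735888317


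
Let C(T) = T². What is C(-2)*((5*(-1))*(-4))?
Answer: 80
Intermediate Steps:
C(-2)*((5*(-1))*(-4)) = (-2)²*((5*(-1))*(-4)) = 4*(-5*(-4)) = 4*20 = 80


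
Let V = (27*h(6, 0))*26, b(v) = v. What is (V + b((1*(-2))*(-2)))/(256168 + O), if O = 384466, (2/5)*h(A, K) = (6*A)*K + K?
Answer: 2/320317 ≈ 6.2438e-6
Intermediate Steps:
h(A, K) = 5*K/2 + 15*A*K (h(A, K) = 5*((6*A)*K + K)/2 = 5*(6*A*K + K)/2 = 5*(K + 6*A*K)/2 = 5*K/2 + 15*A*K)
V = 0 (V = (27*((5/2)*0*(1 + 6*6)))*26 = (27*((5/2)*0*(1 + 36)))*26 = (27*((5/2)*0*37))*26 = (27*0)*26 = 0*26 = 0)
(V + b((1*(-2))*(-2)))/(256168 + O) = (0 + (1*(-2))*(-2))/(256168 + 384466) = (0 - 2*(-2))/640634 = (0 + 4)*(1/640634) = 4*(1/640634) = 2/320317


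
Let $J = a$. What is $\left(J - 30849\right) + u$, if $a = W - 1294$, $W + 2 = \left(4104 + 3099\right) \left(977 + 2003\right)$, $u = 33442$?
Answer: $21466237$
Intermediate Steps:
$W = 21464938$ ($W = -2 + \left(4104 + 3099\right) \left(977 + 2003\right) = -2 + 7203 \cdot 2980 = -2 + 21464940 = 21464938$)
$a = 21463644$ ($a = 21464938 - 1294 = 21463644$)
$J = 21463644$
$\left(J - 30849\right) + u = \left(21463644 - 30849\right) + 33442 = 21432795 + 33442 = 21466237$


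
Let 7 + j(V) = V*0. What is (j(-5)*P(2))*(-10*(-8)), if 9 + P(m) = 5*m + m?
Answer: -1680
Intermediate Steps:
P(m) = -9 + 6*m (P(m) = -9 + (5*m + m) = -9 + 6*m)
j(V) = -7 (j(V) = -7 + V*0 = -7 + 0 = -7)
(j(-5)*P(2))*(-10*(-8)) = (-7*(-9 + 6*2))*(-10*(-8)) = -7*(-9 + 12)*80 = -7*3*80 = -21*80 = -1680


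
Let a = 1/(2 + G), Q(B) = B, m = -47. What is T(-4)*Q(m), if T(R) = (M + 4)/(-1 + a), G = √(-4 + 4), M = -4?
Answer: 0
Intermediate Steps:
G = 0 (G = √0 = 0)
a = ½ (a = 1/(2 + 0) = 1/2 = ½ ≈ 0.50000)
T(R) = 0 (T(R) = (-4 + 4)/(-1 + ½) = 0/(-½) = 0*(-2) = 0)
T(-4)*Q(m) = 0*(-47) = 0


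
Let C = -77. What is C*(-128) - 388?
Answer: 9468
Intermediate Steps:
C*(-128) - 388 = -77*(-128) - 388 = 9856 - 388 = 9468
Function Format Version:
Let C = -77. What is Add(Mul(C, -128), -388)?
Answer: 9468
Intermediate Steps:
Add(Mul(C, -128), -388) = Add(Mul(-77, -128), -388) = Add(9856, -388) = 9468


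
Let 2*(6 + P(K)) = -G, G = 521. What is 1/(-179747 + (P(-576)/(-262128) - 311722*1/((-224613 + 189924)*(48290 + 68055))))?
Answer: -235093382410720/42257329951007198107 ≈ -5.5634e-6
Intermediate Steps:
P(K) = -533/2 (P(K) = -6 + (-1*521)/2 = -6 + (½)*(-521) = -6 - 521/2 = -533/2)
1/(-179747 + (P(-576)/(-262128) - 311722*1/((-224613 + 189924)*(48290 + 68055)))) = 1/(-179747 + (-533/2/(-262128) - 311722*1/((-224613 + 189924)*(48290 + 68055)))) = 1/(-179747 + (-533/2*(-1/262128) - 311722/((-34689*116345)))) = 1/(-179747 + (533/524256 - 311722/(-4035891705))) = 1/(-179747 + (533/524256 - 311722*(-1/4035891705))) = 1/(-179747 + (533/524256 + 311722/4035891705)) = 1/(-179747 + 257172489733/235093382410720) = 1/(-42257329951007198107/235093382410720) = -235093382410720/42257329951007198107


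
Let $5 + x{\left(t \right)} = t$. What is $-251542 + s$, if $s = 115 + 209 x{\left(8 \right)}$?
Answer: $-250800$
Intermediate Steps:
$x{\left(t \right)} = -5 + t$
$s = 742$ ($s = 115 + 209 \left(-5 + 8\right) = 115 + 209 \cdot 3 = 115 + 627 = 742$)
$-251542 + s = -251542 + 742 = -250800$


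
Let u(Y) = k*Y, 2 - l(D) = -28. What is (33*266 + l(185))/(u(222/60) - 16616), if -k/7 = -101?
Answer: -29360/46667 ≈ -0.62914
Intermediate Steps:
k = 707 (k = -7*(-101) = 707)
l(D) = 30 (l(D) = 2 - 1*(-28) = 2 + 28 = 30)
u(Y) = 707*Y
(33*266 + l(185))/(u(222/60) - 16616) = (33*266 + 30)/(707*(222/60) - 16616) = (8778 + 30)/(707*(222*(1/60)) - 16616) = 8808/(707*(37/10) - 16616) = 8808/(26159/10 - 16616) = 8808/(-140001/10) = 8808*(-10/140001) = -29360/46667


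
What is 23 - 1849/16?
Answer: -1481/16 ≈ -92.563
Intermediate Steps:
23 - 1849/16 = -1481/16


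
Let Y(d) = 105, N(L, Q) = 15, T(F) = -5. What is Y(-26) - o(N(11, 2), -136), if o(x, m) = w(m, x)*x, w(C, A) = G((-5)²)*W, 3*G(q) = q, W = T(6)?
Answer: 730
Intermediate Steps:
W = -5
G(q) = q/3
w(C, A) = -125/3 (w(C, A) = ((⅓)*(-5)²)*(-5) = ((⅓)*25)*(-5) = (25/3)*(-5) = -125/3)
o(x, m) = -125*x/3
Y(-26) - o(N(11, 2), -136) = 105 - (-125)*15/3 = 105 - 1*(-625) = 105 + 625 = 730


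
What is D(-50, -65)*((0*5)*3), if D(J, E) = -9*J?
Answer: 0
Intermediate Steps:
D(-50, -65)*((0*5)*3) = (-9*(-50))*((0*5)*3) = 450*(0*3) = 450*0 = 0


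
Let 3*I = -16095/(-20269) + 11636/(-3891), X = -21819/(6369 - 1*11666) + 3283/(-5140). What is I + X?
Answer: 17703817949116913/6441809835383460 ≈ 2.7483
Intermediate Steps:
X = 94759609/27226580 (X = -21819/(6369 - 11666) + 3283*(-1/5140) = -21819/(-5297) - 3283/5140 = -21819*(-1/5297) - 3283/5140 = 21819/5297 - 3283/5140 = 94759609/27226580 ≈ 3.4804)
I = -173224439/236600037 (I = (-16095/(-20269) + 11636/(-3891))/3 = (-16095*(-1/20269) + 11636*(-1/3891))/3 = (16095/20269 - 11636/3891)/3 = (⅓)*(-173224439/78866679) = -173224439/236600037 ≈ -0.73214)
I + X = -173224439/236600037 + 94759609/27226580 = 17703817949116913/6441809835383460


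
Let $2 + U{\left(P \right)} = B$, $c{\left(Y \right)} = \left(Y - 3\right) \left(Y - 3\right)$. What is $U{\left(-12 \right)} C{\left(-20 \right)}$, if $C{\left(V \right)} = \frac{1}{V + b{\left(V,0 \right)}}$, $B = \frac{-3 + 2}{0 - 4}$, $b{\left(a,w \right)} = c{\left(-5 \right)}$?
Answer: $- \frac{7}{176} \approx -0.039773$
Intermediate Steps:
$c{\left(Y \right)} = \left(-3 + Y\right)^{2}$ ($c{\left(Y \right)} = \left(-3 + Y\right) \left(-3 + Y\right) = \left(-3 + Y\right)^{2}$)
$b{\left(a,w \right)} = 64$ ($b{\left(a,w \right)} = \left(-3 - 5\right)^{2} = \left(-8\right)^{2} = 64$)
$B = \frac{1}{4}$ ($B = - \frac{1}{-4} = \left(-1\right) \left(- \frac{1}{4}\right) = \frac{1}{4} \approx 0.25$)
$U{\left(P \right)} = - \frac{7}{4}$ ($U{\left(P \right)} = -2 + \frac{1}{4} = - \frac{7}{4}$)
$C{\left(V \right)} = \frac{1}{64 + V}$ ($C{\left(V \right)} = \frac{1}{V + 64} = \frac{1}{64 + V}$)
$U{\left(-12 \right)} C{\left(-20 \right)} = - \frac{7}{4 \left(64 - 20\right)} = - \frac{7}{4 \cdot 44} = \left(- \frac{7}{4}\right) \frac{1}{44} = - \frac{7}{176}$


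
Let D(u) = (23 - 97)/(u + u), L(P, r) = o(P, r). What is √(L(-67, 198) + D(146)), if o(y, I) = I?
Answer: √4215166/146 ≈ 14.062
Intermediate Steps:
L(P, r) = r
D(u) = -37/u (D(u) = -74*1/(2*u) = -37/u)
√(L(-67, 198) + D(146)) = √(198 - 37/146) = √(28871/146) = √4215166/146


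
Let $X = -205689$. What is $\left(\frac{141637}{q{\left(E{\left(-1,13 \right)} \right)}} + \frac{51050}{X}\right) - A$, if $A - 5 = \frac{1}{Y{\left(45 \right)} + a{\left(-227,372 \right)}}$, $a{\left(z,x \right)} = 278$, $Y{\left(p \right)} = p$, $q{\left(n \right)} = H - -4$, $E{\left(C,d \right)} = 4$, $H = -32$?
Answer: $- \frac{9419783556511}{1860251316} \approx -5063.7$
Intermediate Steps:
$q{\left(n \right)} = -28$ ($q{\left(n \right)} = -32 - -4 = -32 + 4 = -28$)
$A = \frac{1616}{323}$ ($A = 5 + \frac{1}{45 + 278} = 5 + \frac{1}{323} = \frac{1616}{323} \approx 5.0031$)
$\left(\frac{141637}{q{\left(E{\left(-1,13 \right)} \right)}} + \frac{51050}{X}\right) - A = \left(\frac{141637}{-28} + \frac{51050}{-205689}\right) - \frac{1616}{323} = \left(141637 \left(- \frac{1}{28}\right) + 51050 \left(- \frac{1}{205689}\right)\right) - \frac{1616}{323} = \left(- \frac{141637}{28} - \frac{51050}{205689}\right) - \frac{1616}{323} = - \frac{29134602293}{5759292} - \frac{1616}{323} = - \frac{9419783556511}{1860251316}$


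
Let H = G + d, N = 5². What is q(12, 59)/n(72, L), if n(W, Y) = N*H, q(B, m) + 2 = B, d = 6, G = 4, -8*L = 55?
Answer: 1/25 ≈ 0.040000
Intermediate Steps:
L = -55/8 (L = -⅛*55 = -55/8 ≈ -6.8750)
N = 25
q(B, m) = -2 + B
H = 10 (H = 4 + 6 = 10)
n(W, Y) = 250 (n(W, Y) = 25*10 = 250)
q(12, 59)/n(72, L) = (-2 + 12)/250 = 10*(1/250) = 1/25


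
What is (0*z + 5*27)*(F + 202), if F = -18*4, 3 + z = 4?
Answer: 17550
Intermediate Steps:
z = 1 (z = -3 + 4 = 1)
F = -72
(0*z + 5*27)*(F + 202) = (0*1 + 5*27)*(-72 + 202) = (0 + 135)*130 = 135*130 = 17550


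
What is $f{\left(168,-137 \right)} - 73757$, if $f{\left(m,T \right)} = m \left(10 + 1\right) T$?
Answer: $-326933$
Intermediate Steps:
$f{\left(m,T \right)} = 11 T m$ ($f{\left(m,T \right)} = m 11 T = 11 m T = 11 T m$)
$f{\left(168,-137 \right)} - 73757 = 11 \left(-137\right) 168 - 73757 = -253176 - 73757 = -326933$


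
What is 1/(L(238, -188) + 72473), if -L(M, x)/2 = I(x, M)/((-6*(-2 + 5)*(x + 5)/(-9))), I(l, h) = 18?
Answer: 61/4420859 ≈ 1.3798e-5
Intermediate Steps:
L(M, x) = -36/(10 + 2*x) (L(M, x) = -36/((-6*(-2 + 5)*(x + 5)/(-9))) = -36/((-6*3*(5 + x)*(-1)/9)) = -36/((-6*(15 + 3*x)*(-1)/9)) = -36/((-6*(-5/3 - x/3))) = -36/(10 + 2*x))
1/(L(238, -188) + 72473) = 1/(-18/(5 - 188) + 72473) = 1/(-18/(-183) + 72473) = 1/(-18*(-1/183) + 72473) = 1/(6/61 + 72473) = 1/(4420859/61) = 61/4420859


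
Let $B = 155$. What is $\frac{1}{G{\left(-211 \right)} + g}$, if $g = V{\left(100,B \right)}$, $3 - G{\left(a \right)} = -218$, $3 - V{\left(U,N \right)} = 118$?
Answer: $\frac{1}{106} \approx 0.009434$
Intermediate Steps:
$V{\left(U,N \right)} = -115$ ($V{\left(U,N \right)} = 3 - 118 = -115$)
$G{\left(a \right)} = 221$ ($G{\left(a \right)} = 3 - -218 = 3 + 218 = 221$)
$g = -115$
$\frac{1}{G{\left(-211 \right)} + g} = \frac{1}{221 - 115} = \frac{1}{106}$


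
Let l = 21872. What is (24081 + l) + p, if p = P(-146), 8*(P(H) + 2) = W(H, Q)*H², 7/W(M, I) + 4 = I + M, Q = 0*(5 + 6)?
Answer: 13747997/300 ≈ 45827.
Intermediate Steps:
Q = 0 (Q = 0*11 = 0)
W(M, I) = 7/(-4 + I + M) (W(M, I) = 7/(-4 + (I + M)) = 7/(-4 + I + M))
P(H) = -2 + 7*H²/(8*(-4 + H)) (P(H) = -2 + ((7/(-4 + 0 + H))*H²)/8 = -2 + ((7/(-4 + H))*H²)/8 = -2 + (7*H²/(-4 + H))/8 = -2 + 7*H²/(8*(-4 + H)))
p = -37903/300 (p = (64 - 16*(-146) + 7*(-146)²)/(8*(-4 - 146)) = (⅛)*(64 + 2336 + 7*21316)/(-150) = (⅛)*(-1/150)*(64 + 2336 + 149212) = (⅛)*(-1/150)*151612 = -37903/300 ≈ -126.34)
(24081 + l) + p = (24081 + 21872) - 37903/300 = 45953 - 37903/300 = 13747997/300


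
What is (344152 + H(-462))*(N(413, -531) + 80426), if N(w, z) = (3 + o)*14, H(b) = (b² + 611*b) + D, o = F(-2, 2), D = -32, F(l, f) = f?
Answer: 22159099872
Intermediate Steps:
o = 2
H(b) = -32 + b² + 611*b (H(b) = (b² + 611*b) - 32 = -32 + b² + 611*b)
N(w, z) = 70 (N(w, z) = (3 + 2)*14 = 5*14 = 70)
(344152 + H(-462))*(N(413, -531) + 80426) = (344152 + (-32 + (-462)² + 611*(-462)))*(70 + 80426) = (344152 + (-32 + 213444 - 282282))*80496 = (344152 - 68870)*80496 = 275282*80496 = 22159099872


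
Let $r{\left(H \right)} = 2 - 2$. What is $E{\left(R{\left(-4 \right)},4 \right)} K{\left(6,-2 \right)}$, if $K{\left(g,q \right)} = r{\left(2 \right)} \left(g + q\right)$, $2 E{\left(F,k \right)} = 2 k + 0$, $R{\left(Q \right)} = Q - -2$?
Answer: $0$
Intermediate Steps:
$R{\left(Q \right)} = 2 + Q$ ($R{\left(Q \right)} = Q + 2 = 2 + Q$)
$r{\left(H \right)} = 0$ ($r{\left(H \right)} = 2 - 2 = 0$)
$E{\left(F,k \right)} = k$ ($E{\left(F,k \right)} = \frac{2 k + 0}{2} = \frac{2 k}{2} = k$)
$K{\left(g,q \right)} = 0$ ($K{\left(g,q \right)} = 0 \left(g + q\right) = 0$)
$E{\left(R{\left(-4 \right)},4 \right)} K{\left(6,-2 \right)} = 4 \cdot 0 = 0$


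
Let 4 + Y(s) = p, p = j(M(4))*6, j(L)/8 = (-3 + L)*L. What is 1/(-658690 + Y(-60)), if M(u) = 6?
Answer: -1/657830 ≈ -1.5201e-6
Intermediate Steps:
j(L) = 8*L*(-3 + L) (j(L) = 8*((-3 + L)*L) = 8*(L*(-3 + L)) = 8*L*(-3 + L))
p = 864 (p = (8*6*(-3 + 6))*6 = (8*6*3)*6 = 144*6 = 864)
Y(s) = 860 (Y(s) = -4 + 864 = 860)
1/(-658690 + Y(-60)) = 1/(-658690 + 860) = 1/(-657830) = -1/657830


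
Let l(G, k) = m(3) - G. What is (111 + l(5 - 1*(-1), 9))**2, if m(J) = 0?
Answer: 11025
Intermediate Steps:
l(G, k) = -G (l(G, k) = 0 - G = -G)
(111 + l(5 - 1*(-1), 9))**2 = (111 - (5 - 1*(-1)))**2 = (111 - (5 + 1))**2 = (111 - 1*6)**2 = (111 - 6)**2 = 105**2 = 11025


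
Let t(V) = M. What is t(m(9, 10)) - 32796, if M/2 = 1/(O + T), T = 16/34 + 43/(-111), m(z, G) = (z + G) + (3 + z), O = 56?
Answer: -3470764110/105829 ≈ -32796.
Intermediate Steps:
m(z, G) = 3 + G + 2*z (m(z, G) = (G + z) + (3 + z) = 3 + G + 2*z)
T = 157/1887 (T = 16*(1/34) + 43*(-1/111) = 8/17 - 43/111 = 157/1887 ≈ 0.083201)
M = 3774/105829 (M = 2/(56 + 157/1887) = 2/(105829/1887) = 2*(1887/105829) = 3774/105829 ≈ 0.035661)
t(V) = 3774/105829
t(m(9, 10)) - 32796 = 3774/105829 - 32796 = -3470764110/105829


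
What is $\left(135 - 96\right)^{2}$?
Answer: $1521$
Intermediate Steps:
$\left(135 - 96\right)^{2} = 39^{2} = 1521$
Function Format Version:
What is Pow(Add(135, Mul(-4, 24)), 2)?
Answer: 1521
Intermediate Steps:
Pow(Add(135, Mul(-4, 24)), 2) = Pow(Add(135, -96), 2) = Pow(39, 2) = 1521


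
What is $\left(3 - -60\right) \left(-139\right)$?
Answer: $-8757$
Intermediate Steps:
$\left(3 - -60\right) \left(-139\right) = \left(3 + 60\right) \left(-139\right) = 63 \left(-139\right) = -8757$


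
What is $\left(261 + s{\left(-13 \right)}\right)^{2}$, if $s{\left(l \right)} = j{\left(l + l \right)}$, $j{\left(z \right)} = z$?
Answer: $55225$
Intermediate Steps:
$s{\left(l \right)} = 2 l$ ($s{\left(l \right)} = l + l = 2 l$)
$\left(261 + s{\left(-13 \right)}\right)^{2} = \left(261 + 2 \left(-13\right)\right)^{2} = \left(261 - 26\right)^{2} = 235^{2} = 55225$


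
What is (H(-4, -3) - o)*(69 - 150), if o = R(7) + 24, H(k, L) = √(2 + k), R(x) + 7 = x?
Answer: 1944 - 81*I*√2 ≈ 1944.0 - 114.55*I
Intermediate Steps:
R(x) = -7 + x
o = 24 (o = (-7 + 7) + 24 = 0 + 24 = 24)
(H(-4, -3) - o)*(69 - 150) = (√(2 - 4) - 1*24)*(69 - 150) = (√(-2) - 24)*(-81) = (I*√2 - 24)*(-81) = (-24 + I*√2)*(-81) = 1944 - 81*I*√2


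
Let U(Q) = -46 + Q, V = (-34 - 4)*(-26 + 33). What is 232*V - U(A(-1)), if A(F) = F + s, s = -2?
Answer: -61663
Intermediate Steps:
A(F) = -2 + F (A(F) = F - 2 = -2 + F)
V = -266 (V = -38*7 = -266)
232*V - U(A(-1)) = 232*(-266) - (-46 + (-2 - 1)) = -61712 - (-46 - 3) = -61712 - 1*(-49) = -61712 + 49 = -61663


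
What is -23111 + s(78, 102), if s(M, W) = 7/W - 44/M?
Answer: -10215281/442 ≈ -23112.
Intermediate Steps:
s(M, W) = -44/M + 7/W
-23111 + s(78, 102) = -23111 + (-44/78 + 7/102) = -23111 + (-44*1/78 + 7*(1/102)) = -23111 + (-22/39 + 7/102) = -23111 - 219/442 = -10215281/442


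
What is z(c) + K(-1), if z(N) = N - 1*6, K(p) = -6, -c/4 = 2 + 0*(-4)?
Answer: -20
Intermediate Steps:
c = -8 (c = -4*(2 + 0*(-4)) = -4*(2 + 0) = -4*2 = -8)
z(N) = -6 + N (z(N) = N - 6 = -6 + N)
z(c) + K(-1) = (-6 - 8) - 6 = -14 - 6 = -20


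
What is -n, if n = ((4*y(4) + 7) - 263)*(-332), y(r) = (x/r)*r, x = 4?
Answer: -79680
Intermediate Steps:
y(r) = 4 (y(r) = (4/r)*r = 4)
n = 79680 (n = ((4*4 + 7) - 263)*(-332) = ((16 + 7) - 263)*(-332) = (23 - 263)*(-332) = -240*(-332) = 79680)
-n = -1*79680 = -79680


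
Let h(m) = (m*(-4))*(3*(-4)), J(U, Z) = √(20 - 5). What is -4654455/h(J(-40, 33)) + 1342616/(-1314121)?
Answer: -1342616/1314121 - 310297*√15/48 ≈ -25038.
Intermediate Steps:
J(U, Z) = √15
h(m) = 48*m (h(m) = -4*m*(-12) = 48*m)
-4654455/h(J(-40, 33)) + 1342616/(-1314121) = -4654455*√15/720 + 1342616/(-1314121) = -310297*√15/48 + 1342616*(-1/1314121) = -310297*√15/48 - 1342616/1314121 = -1342616/1314121 - 310297*√15/48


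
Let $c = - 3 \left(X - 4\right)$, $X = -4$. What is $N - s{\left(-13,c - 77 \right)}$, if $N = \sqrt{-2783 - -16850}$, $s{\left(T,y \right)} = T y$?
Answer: $-689 + 3 \sqrt{1563} \approx -570.4$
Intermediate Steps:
$c = 24$ ($c = - 3 \left(-4 - 4\right) = \left(-3\right) \left(-8\right) = 24$)
$N = 3 \sqrt{1563}$ ($N = \sqrt{-2783 + 16850} = \sqrt{14067} = 3 \sqrt{1563} \approx 118.6$)
$N - s{\left(-13,c - 77 \right)} = 3 \sqrt{1563} - - 13 \left(24 - 77\right) = 3 \sqrt{1563} - \left(-13\right) \left(-53\right) = 3 \sqrt{1563} - 689 = -689 + 3 \sqrt{1563}$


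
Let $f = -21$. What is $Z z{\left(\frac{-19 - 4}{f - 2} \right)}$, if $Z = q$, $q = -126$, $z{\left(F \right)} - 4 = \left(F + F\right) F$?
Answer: $-756$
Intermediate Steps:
$z{\left(F \right)} = 4 + 2 F^{2}$ ($z{\left(F \right)} = 4 + \left(F + F\right) F = 4 + 2 F F = 4 + 2 F^{2}$)
$Z = -126$
$Z z{\left(\frac{-19 - 4}{f - 2} \right)} = - 126 \left(4 + 2 \left(\frac{-19 - 4}{-21 - 2}\right)^{2}\right) = - 126 \left(4 + 2 \left(- \frac{23}{-23}\right)^{2}\right) = - 126 \left(4 + 2 \left(\left(-23\right) \left(- \frac{1}{23}\right)\right)^{2}\right) = - 126 \left(4 + 2 \cdot 1^{2}\right) = - 126 \left(4 + 2 \cdot 1\right) = - 126 \left(4 + 2\right) = \left(-126\right) 6 = -756$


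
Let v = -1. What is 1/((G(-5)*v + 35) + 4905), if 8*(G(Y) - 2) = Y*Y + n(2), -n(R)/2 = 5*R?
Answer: 8/39499 ≈ 0.00020254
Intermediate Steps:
n(R) = -10*R
G(Y) = -1/2 + Y**2/8 (G(Y) = 2 + (Y*Y - 10*2)/8 = 2 + (Y**2 - 20)/8 = 2 + (-20 + Y**2)/8 = 2 + (-5/2 + Y**2/8) = -1/2 + Y**2/8)
1/((G(-5)*v + 35) + 4905) = 1/(((-1/2 + (1/8)*(-5)**2)*(-1) + 35) + 4905) = 1/(((-1/2 + (1/8)*25)*(-1) + 35) + 4905) = 1/(((-1/2 + 25/8)*(-1) + 35) + 4905) = 1/(((21/8)*(-1) + 35) + 4905) = 1/((-21/8 + 35) + 4905) = 1/(259/8 + 4905) = 1/(39499/8) = 8/39499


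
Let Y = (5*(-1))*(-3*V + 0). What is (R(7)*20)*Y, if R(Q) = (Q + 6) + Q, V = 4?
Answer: 24000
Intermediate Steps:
Y = 60 (Y = (5*(-1))*(-3*4 + 0) = -5*(-12 + 0) = -5*(-12) = 60)
R(Q) = 6 + 2*Q (R(Q) = (6 + Q) + Q = 6 + 2*Q)
(R(7)*20)*Y = ((6 + 2*7)*20)*60 = ((6 + 14)*20)*60 = (20*20)*60 = 400*60 = 24000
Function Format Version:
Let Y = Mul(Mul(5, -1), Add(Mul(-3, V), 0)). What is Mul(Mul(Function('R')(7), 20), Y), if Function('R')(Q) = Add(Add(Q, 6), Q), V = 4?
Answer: 24000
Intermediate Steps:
Y = 60 (Y = Mul(Mul(5, -1), Add(Mul(-3, 4), 0)) = Mul(-5, Add(-12, 0)) = Mul(-5, -12) = 60)
Function('R')(Q) = Add(6, Mul(2, Q)) (Function('R')(Q) = Add(Add(6, Q), Q) = Add(6, Mul(2, Q)))
Mul(Mul(Function('R')(7), 20), Y) = Mul(Mul(Add(6, Mul(2, 7)), 20), 60) = Mul(Mul(Add(6, 14), 20), 60) = Mul(Mul(20, 20), 60) = Mul(400, 60) = 24000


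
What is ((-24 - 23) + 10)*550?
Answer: -20350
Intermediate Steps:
((-24 - 23) + 10)*550 = (-47 + 10)*550 = -37*550 = -20350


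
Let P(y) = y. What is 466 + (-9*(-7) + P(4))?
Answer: 533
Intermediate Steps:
466 + (-9*(-7) + P(4)) = 466 + (-9*(-7) + 4) = 466 + (63 + 4) = 466 + 67 = 533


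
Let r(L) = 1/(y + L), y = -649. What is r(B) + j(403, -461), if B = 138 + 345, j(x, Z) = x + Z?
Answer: -9629/166 ≈ -58.006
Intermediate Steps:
j(x, Z) = Z + x
B = 483
r(L) = 1/(-649 + L)
r(B) + j(403, -461) = 1/(-649 + 483) + (-461 + 403) = 1/(-166) - 58 = -1/166 - 58 = -9629/166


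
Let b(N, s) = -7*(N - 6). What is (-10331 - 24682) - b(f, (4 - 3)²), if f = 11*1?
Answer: -34978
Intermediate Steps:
f = 11
b(N, s) = 42 - 7*N (b(N, s) = -7*(-6 + N) = 42 - 7*N)
(-10331 - 24682) - b(f, (4 - 3)²) = (-10331 - 24682) - (42 - 7*11) = -35013 - (42 - 77) = -35013 - 1*(-35) = -35013 + 35 = -34978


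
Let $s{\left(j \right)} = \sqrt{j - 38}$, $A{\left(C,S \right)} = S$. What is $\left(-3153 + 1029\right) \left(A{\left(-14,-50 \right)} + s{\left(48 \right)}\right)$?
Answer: $106200 - 2124 \sqrt{10} \approx 99483.0$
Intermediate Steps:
$s{\left(j \right)} = \sqrt{-38 + j}$
$\left(-3153 + 1029\right) \left(A{\left(-14,-50 \right)} + s{\left(48 \right)}\right) = \left(-3153 + 1029\right) \left(-50 + \sqrt{-38 + 48}\right) = - 2124 \left(-50 + \sqrt{10}\right) = 106200 - 2124 \sqrt{10}$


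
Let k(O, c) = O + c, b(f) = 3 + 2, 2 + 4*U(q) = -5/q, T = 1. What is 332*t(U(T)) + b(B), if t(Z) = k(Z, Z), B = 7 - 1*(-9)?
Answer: -1157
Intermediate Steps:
U(q) = -½ - 5/(4*q) (U(q) = -½ + (-5/q)/4 = -½ - 5/(4*q))
B = 16 (B = 7 + 9 = 16)
b(f) = 5
t(Z) = 2*Z (t(Z) = Z + Z = 2*Z)
332*t(U(T)) + b(B) = 332*(2*((¼)*(-5 - 2*1)/1)) + 5 = 332*(2*((¼)*1*(-5 - 2))) + 5 = 332*(2*((¼)*1*(-7))) + 5 = 332*(2*(-7/4)) + 5 = 332*(-7/2) + 5 = -1162 + 5 = -1157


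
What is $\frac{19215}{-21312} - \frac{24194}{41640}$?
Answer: $- \frac{18274099}{12325440} \approx -1.4826$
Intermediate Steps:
$\frac{19215}{-21312} - \frac{24194}{41640} = 19215 \left(- \frac{1}{21312}\right) - \frac{12097}{20820} = - \frac{2135}{2368} - \frac{12097}{20820} = - \frac{18274099}{12325440}$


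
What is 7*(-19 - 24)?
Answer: -301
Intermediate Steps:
7*(-19 - 24) = 7*(-43) = -301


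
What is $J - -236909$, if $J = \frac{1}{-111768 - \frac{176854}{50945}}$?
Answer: $\frac{1349006662484181}{5694197614} \approx 2.3691 \cdot 10^{5}$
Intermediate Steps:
$J = - \frac{50945}{5694197614}$ ($J = \frac{1}{-111768 - \frac{176854}{50945}} = \frac{1}{- \frac{5694197614}{50945}} = - \frac{50945}{5694197614} \approx -8.9468 \cdot 10^{-6}$)
$J - -236909 = - \frac{50945}{5694197614} - -236909 = - \frac{50945}{5694197614} + 236909 = \frac{1349006662484181}{5694197614}$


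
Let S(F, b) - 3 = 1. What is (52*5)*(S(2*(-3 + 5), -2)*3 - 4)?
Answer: 2080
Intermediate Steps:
S(F, b) = 4 (S(F, b) = 3 + 1 = 4)
(52*5)*(S(2*(-3 + 5), -2)*3 - 4) = (52*5)*(4*3 - 4) = 260*(12 - 4) = 260*8 = 2080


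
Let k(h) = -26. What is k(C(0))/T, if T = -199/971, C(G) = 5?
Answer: 25246/199 ≈ 126.86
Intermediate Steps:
T = -199/971 (T = -199*1/971 = -199/971 ≈ -0.20494)
k(C(0))/T = -26/(-199/971) = -26*(-971/199) = 25246/199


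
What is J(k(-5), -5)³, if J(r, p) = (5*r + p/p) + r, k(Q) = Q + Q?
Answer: -205379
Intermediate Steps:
k(Q) = 2*Q
J(r, p) = 1 + 6*r (J(r, p) = (5*r + 1) + r = (1 + 5*r) + r = 1 + 6*r)
J(k(-5), -5)³ = (1 + 6*(2*(-5)))³ = (1 + 6*(-10))³ = (1 - 60)³ = (-59)³ = -205379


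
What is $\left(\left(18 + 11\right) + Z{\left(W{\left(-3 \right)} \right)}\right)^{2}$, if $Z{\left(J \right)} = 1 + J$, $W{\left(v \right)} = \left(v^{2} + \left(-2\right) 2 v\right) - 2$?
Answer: $2401$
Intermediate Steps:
$W{\left(v \right)} = -2 + v^{2} - 4 v$ ($W{\left(v \right)} = \left(v^{2} - 4 v\right) - 2 = -2 + v^{2} - 4 v$)
$\left(\left(18 + 11\right) + Z{\left(W{\left(-3 \right)} \right)}\right)^{2} = \left(\left(18 + 11\right) + \left(1 - \left(-10 - 9\right)\right)\right)^{2} = \left(29 + \left(1 + \left(-2 + 9 + 12\right)\right)\right)^{2} = \left(29 + \left(1 + 19\right)\right)^{2} = \left(29 + 20\right)^{2} = 49^{2} = 2401$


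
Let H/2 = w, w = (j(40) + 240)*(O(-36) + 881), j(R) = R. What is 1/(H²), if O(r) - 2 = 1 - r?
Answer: 1/265431040000 ≈ 3.7675e-12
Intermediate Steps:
O(r) = 3 - r (O(r) = 2 + (1 - r) = 3 - r)
w = 257600 (w = (40 + 240)*((3 - 1*(-36)) + 881) = 280*((3 + 36) + 881) = 280*(39 + 881) = 280*920 = 257600)
H = 515200 (H = 2*257600 = 515200)
1/(H²) = 1/(515200²) = 1/265431040000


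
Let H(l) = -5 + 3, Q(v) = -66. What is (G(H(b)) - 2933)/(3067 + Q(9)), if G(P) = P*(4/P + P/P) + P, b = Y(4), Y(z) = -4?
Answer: -2933/3001 ≈ -0.97734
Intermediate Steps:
b = -4
H(l) = -2
G(P) = P + P*(1 + 4/P) (G(P) = P*(4/P + 1) + P = P*(1 + 4/P) + P = P + P*(1 + 4/P))
(G(H(b)) - 2933)/(3067 + Q(9)) = ((4 + 2*(-2)) - 2933)/(3067 - 66) = ((4 - 4) - 2933)/3001 = (0 - 2933)*(1/3001) = -2933*1/3001 = -2933/3001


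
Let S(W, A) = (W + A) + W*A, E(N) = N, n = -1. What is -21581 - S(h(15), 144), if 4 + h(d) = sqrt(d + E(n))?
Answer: -21145 - 145*sqrt(14) ≈ -21688.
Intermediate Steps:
h(d) = -4 + sqrt(-1 + d) (h(d) = -4 + sqrt(d - 1) = -4 + sqrt(-1 + d))
S(W, A) = A + W + A*W (S(W, A) = (A + W) + A*W = A + W + A*W)
-21581 - S(h(15), 144) = -21581 - (144 + (-4 + sqrt(-1 + 15)) + 144*(-4 + sqrt(-1 + 15))) = -21581 - (144 + (-4 + sqrt(14)) + 144*(-4 + sqrt(14))) = -21581 - (144 + (-4 + sqrt(14)) + (-576 + 144*sqrt(14))) = -21581 - (-436 + 145*sqrt(14)) = -21581 + (436 - 145*sqrt(14)) = -21145 - 145*sqrt(14)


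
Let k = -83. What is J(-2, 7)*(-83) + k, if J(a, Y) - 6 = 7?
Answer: -1162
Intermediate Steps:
J(a, Y) = 13 (J(a, Y) = 6 + 7 = 13)
J(-2, 7)*(-83) + k = 13*(-83) - 83 = -1079 - 83 = -1162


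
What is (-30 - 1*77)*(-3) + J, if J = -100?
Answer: 221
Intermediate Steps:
(-30 - 1*77)*(-3) + J = (-30 - 1*77)*(-3) - 100 = (-30 - 77)*(-3) - 100 = -107*(-3) - 100 = 321 - 100 = 221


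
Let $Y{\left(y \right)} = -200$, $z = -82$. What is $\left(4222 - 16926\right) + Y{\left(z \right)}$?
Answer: $-12904$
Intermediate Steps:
$\left(4222 - 16926\right) + Y{\left(z \right)} = \left(4222 - 16926\right) - 200 = -12704 - 200 = -12904$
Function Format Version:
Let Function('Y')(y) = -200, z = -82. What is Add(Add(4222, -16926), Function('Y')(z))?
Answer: -12904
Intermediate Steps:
Add(Add(4222, -16926), Function('Y')(z)) = Add(Add(4222, -16926), -200) = Add(-12704, -200) = -12904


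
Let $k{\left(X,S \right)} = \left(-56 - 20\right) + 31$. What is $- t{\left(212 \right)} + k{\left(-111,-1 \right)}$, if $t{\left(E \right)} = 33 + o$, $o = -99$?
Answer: $21$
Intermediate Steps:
$k{\left(X,S \right)} = -45$ ($k{\left(X,S \right)} = -76 + 31 = -45$)
$t{\left(E \right)} = -66$ ($t{\left(E \right)} = 33 - 99 = -66$)
$- t{\left(212 \right)} + k{\left(-111,-1 \right)} = \left(-1\right) \left(-66\right) - 45 = 66 - 45 = 21$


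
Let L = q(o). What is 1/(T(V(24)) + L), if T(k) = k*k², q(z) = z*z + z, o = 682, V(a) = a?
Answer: 1/479630 ≈ 2.0849e-6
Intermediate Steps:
q(z) = z + z² (q(z) = z² + z = z + z²)
T(k) = k³
L = 465806 (L = 682*(1 + 682) = 682*683 = 465806)
1/(T(V(24)) + L) = 1/(24³ + 465806) = 1/(13824 + 465806) = 1/479630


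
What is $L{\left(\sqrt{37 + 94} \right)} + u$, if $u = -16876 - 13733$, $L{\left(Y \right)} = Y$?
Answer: $-30609 + \sqrt{131} \approx -30598.0$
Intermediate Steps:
$u = -30609$
$L{\left(\sqrt{37 + 94} \right)} + u = \sqrt{37 + 94} - 30609 = \sqrt{131} - 30609 = -30609 + \sqrt{131}$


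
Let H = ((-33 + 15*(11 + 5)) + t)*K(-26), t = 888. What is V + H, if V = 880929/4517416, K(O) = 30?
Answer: 148397996529/4517416 ≈ 32850.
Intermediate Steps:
H = 32850 (H = ((-33 + 15*(11 + 5)) + 888)*30 = ((-33 + 15*16) + 888)*30 = ((-33 + 240) + 888)*30 = (207 + 888)*30 = 1095*30 = 32850)
V = 880929/4517416 (V = 880929*(1/4517416) = 880929/4517416 ≈ 0.19501)
V + H = 880929/4517416 + 32850 = 148397996529/4517416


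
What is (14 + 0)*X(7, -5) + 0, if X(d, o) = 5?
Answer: 70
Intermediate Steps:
(14 + 0)*X(7, -5) + 0 = (14 + 0)*5 + 0 = 14*5 + 0 = 70 + 0 = 70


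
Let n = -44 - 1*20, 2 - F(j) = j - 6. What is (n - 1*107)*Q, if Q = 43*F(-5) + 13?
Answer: -97812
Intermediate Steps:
F(j) = 8 - j (F(j) = 2 - (j - 6) = 2 - (-6 + j) = 2 + (6 - j) = 8 - j)
n = -64 (n = -44 - 20 = -64)
Q = 572 (Q = 43*(8 - 1*(-5)) + 13 = 43*(8 + 5) + 13 = 43*13 + 13 = 559 + 13 = 572)
(n - 1*107)*Q = (-64 - 1*107)*572 = (-64 - 107)*572 = -171*572 = -97812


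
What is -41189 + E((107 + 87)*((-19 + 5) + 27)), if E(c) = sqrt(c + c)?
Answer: -41189 + 2*sqrt(1261) ≈ -41118.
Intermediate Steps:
E(c) = sqrt(2)*sqrt(c) (E(c) = sqrt(2*c) = sqrt(2)*sqrt(c))
-41189 + E((107 + 87)*((-19 + 5) + 27)) = -41189 + sqrt(2)*sqrt((107 + 87)*((-19 + 5) + 27)) = -41189 + sqrt(2)*sqrt(194*(-14 + 27)) = -41189 + sqrt(2)*sqrt(194*13) = -41189 + sqrt(2)*sqrt(2522) = -41189 + 2*sqrt(1261)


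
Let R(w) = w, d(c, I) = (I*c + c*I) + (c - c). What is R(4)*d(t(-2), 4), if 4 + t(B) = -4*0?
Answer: -128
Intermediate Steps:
t(B) = -4 (t(B) = -4 - 4*0 = -4 + 0 = -4)
d(c, I) = 2*I*c (d(c, I) = (I*c + I*c) + 0 = 2*I*c + 0 = 2*I*c)
R(4)*d(t(-2), 4) = 4*(2*4*(-4)) = 4*(-32) = -128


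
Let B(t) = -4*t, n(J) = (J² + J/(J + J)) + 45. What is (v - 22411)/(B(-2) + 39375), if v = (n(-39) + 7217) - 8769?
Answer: -44793/78766 ≈ -0.56868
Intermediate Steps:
n(J) = 91/2 + J² (n(J) = (J² + J/((2*J))) + 45 = (J² + (1/(2*J))*J) + 45 = (J² + ½) + 45 = (½ + J²) + 45 = 91/2 + J²)
v = 29/2 (v = ((91/2 + (-39)²) + 7217) - 8769 = ((91/2 + 1521) + 7217) - 8769 = (3133/2 + 7217) - 8769 = 17567/2 - 8769 = 29/2 ≈ 14.500)
(v - 22411)/(B(-2) + 39375) = (29/2 - 22411)/(-4*(-2) + 39375) = -44793/(2*(8 + 39375)) = -44793/2/39383 = -44793/2*1/39383 = -44793/78766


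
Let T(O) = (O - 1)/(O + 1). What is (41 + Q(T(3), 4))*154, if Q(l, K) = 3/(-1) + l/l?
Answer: 6006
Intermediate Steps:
T(O) = (-1 + O)/(1 + O)
Q(l, K) = -2 (Q(l, K) = 3*(-1) + 1 = -3 + 1 = -2)
(41 + Q(T(3), 4))*154 = (41 - 2)*154 = 39*154 = 6006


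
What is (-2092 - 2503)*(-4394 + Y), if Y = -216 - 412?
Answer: 23076090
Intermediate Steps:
Y = -628
(-2092 - 2503)*(-4394 + Y) = (-2092 - 2503)*(-4394 - 628) = -4595*(-5022) = 23076090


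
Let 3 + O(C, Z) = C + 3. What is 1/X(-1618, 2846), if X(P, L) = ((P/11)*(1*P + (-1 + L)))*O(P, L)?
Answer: 11/3212192748 ≈ 3.4245e-9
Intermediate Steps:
O(C, Z) = C (O(C, Z) = -3 + (C + 3) = -3 + (3 + C) = C)
X(P, L) = P**2*(-1 + L + P)/11 (X(P, L) = ((P/11)*(1*P + (-1 + L)))*P = ((P*(1/11))*(P + (-1 + L)))*P = ((P/11)*(-1 + L + P))*P = (P*(-1 + L + P)/11)*P = P**2*(-1 + L + P)/11)
1/X(-1618, 2846) = 1/((1/11)*(-1618)**2*(-1 + 2846 - 1618)) = 1/((1/11)*2617924*1227) = 1/(3212192748/11) = 11/3212192748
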